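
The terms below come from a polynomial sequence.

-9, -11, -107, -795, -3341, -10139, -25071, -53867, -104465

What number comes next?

Δ: -2, -96, -688, -2546, -6798, -14932, -28796, -50598
Δ²: -94, -592, -1858, -4252, -8134, -13864, -21802
Δ³: -498, -1266, -2394, -3882, -5730, -7938
Δ⁴: -768, -1128, -1488, -1848, -2208
Δ⁵: -360, -360, -360, -360
The fifth differences are constant (-360).
-2208 − 360 = -2568;  -7938 − 2568 = -10506;  -21802 − 10506 = -32308;  -50598 − 32308 = -82906;  -104465 − 82906 = -187371

-187371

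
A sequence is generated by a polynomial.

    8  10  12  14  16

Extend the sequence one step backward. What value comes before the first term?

2  2  2  2
The first differences are constant at 2.
Work back: 8 − 2 = 6

6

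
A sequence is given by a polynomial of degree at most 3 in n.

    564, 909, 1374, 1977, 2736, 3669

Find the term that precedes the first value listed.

First differences: 345, 465, 603, 759, 933
Second differences: 120, 138, 156, 174
Third differences: 18, 18, 18
The third differences are constant at 18.
Work back: 120 − 18 = 102;  345 − 102 = 243;  564 − 243 = 321

321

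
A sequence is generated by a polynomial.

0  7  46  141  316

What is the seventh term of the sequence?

1002

Δ: 7 , 39 , 95 , 175
Δ²: 32 , 56 , 80
Δ³: 24 , 24
The third differences are constant (24).
80 + 24 = 104;  175 + 104 = 279;  316 + 279 = 595
104 + 24 = 128;  279 + 128 = 407;  595 + 407 = 1002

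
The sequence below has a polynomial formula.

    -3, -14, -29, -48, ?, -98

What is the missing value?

-71

Using the first 4 terms:
-11  -15  -19
-4  -4
Constant second difference = -4.
Extend forward: -19 − 4 = -23;  -48 − 23 = -71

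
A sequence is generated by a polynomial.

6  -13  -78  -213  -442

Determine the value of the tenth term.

-3837

-19, -65, -135, -229
-46, -70, -94
-24, -24
Third differences constant at -24.
-94 − 24 = -118;  -229 − 118 = -347;  -442 − 347 = -789
-118 − 24 = -142;  -347 − 142 = -489;  -789 − 489 = -1278
-142 − 24 = -166;  -489 − 166 = -655;  -1278 − 655 = -1933
-166 − 24 = -190;  -655 − 190 = -845;  -1933 − 845 = -2778
-190 − 24 = -214;  -845 − 214 = -1059;  -2778 − 1059 = -3837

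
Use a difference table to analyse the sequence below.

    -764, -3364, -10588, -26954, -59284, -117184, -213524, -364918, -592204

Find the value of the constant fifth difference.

-480

D1: -2600, -7224, -16366, -32330, -57900, -96340, -151394, -227286
D2: -4624, -9142, -15964, -25570, -38440, -55054, -75892
D3: -4518, -6822, -9606, -12870, -16614, -20838
D4: -2304, -2784, -3264, -3744, -4224
D5: -480, -480, -480, -480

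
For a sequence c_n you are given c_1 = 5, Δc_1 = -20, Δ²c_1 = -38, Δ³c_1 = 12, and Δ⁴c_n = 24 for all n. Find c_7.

Build the table forward from the leading diagonal:
D4: 24  24  24  24  24  24  24
D3: 12  36  60  84  108  132  156
D2: -38  -26  10  70  154  262  394
D1: -20  -58  -84  -74  -4  150  412
c: 5  -15  -73  -157  -231  -235  -85

-85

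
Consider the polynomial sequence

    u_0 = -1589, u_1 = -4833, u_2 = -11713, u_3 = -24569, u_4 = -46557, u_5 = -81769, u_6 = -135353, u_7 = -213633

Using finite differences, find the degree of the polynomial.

5

Δ: -3244, -6880, -12856, -21988, -35212, -53584, -78280
Δ²: -3636, -5976, -9132, -13224, -18372, -24696
Δ³: -2340, -3156, -4092, -5148, -6324
Δ⁴: -816, -936, -1056, -1176
Δ⁵: -120, -120, -120
The fifth differences are constant, so the polynomial has degree 5.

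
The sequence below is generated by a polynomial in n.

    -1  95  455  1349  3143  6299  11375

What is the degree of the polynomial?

4

Δ: 96, 360, 894, 1794, 3156, 5076
Δ²: 264, 534, 900, 1362, 1920
Δ³: 270, 366, 462, 558
Δ⁴: 96, 96, 96
The fourth differences are constant, so the polynomial has degree 4.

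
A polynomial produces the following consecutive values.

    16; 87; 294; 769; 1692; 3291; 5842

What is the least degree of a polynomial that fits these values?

Δ: 71, 207, 475, 923, 1599, 2551
Δ²: 136, 268, 448, 676, 952
Δ³: 132, 180, 228, 276
Δ⁴: 48, 48, 48
The fourth differences are constant, so the polynomial has degree 4.

4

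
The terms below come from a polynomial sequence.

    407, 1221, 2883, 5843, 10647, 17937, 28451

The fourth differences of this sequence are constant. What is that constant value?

Δ: 814, 1662, 2960, 4804, 7290, 10514
Δ²: 848, 1298, 1844, 2486, 3224
Δ³: 450, 546, 642, 738
Δ⁴: 96, 96, 96

96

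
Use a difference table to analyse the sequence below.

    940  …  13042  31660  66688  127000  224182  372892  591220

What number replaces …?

4312

Using the last 7 terms:
D1: 18618  35028  60312  97182  148710  218328
D2: 16410  25284  36870  51528  69618
D3: 8874  11586  14658  18090
D4: 2712  3072  3432
D5: 360  360
Constant fifth difference = 360.
Extend backward: 2712 − 360 = 2352;  8874 − 2352 = 6522;  16410 − 6522 = 9888;  18618 − 9888 = 8730;  13042 − 8730 = 4312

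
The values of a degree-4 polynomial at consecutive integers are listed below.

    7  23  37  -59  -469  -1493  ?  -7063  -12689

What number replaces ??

Using the first 6 terms:
16  14  -96  -410  -1024
-2  -110  -314  -614
-108  -204  -300
-96  -96
Constant fourth difference = -96.
Extend forward: -300 − 96 = -396;  -614 − 396 = -1010;  -1024 − 1010 = -2034;  -1493 − 2034 = -3527

-3527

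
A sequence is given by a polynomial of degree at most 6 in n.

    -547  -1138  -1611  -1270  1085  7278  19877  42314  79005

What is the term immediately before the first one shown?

-591  -473  341  2355  6193  12599  22437  36691
118  814  2014  3838  6406  9838  14254
696  1200  1824  2568  3432  4416
504  624  744  864  984
120  120  120  120
The fifth differences are constant at 120.
Work back: 504 − 120 = 384;  696 − 384 = 312;  118 − 312 = -194;  -591 + 194 = -397;  -547 + 397 = -150

-150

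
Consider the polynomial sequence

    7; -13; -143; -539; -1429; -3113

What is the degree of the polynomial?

4

D1: -20, -130, -396, -890, -1684
D2: -110, -266, -494, -794
D3: -156, -228, -300
D4: -72, -72
The fourth differences are constant, so the polynomial has degree 4.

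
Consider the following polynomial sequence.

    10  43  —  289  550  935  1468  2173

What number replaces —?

Using the last 5 terms:
First differences: 261  385  533  705
Second differences: 124  148  172
Third differences: 24  24
Constant third difference = 24.
Extend backward: 124 − 24 = 100;  261 − 100 = 161;  289 − 161 = 128

128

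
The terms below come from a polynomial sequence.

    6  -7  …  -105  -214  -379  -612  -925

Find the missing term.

-40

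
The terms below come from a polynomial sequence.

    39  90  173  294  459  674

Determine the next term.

945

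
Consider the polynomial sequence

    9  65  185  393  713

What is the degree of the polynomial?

3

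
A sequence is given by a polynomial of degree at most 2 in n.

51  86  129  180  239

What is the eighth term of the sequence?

D1: 35 , 43 , 51 , 59
D2: 8 , 8 , 8
The second differences are constant (8).
59 + 8 = 67;  239 + 67 = 306
67 + 8 = 75;  306 + 75 = 381
75 + 8 = 83;  381 + 83 = 464

464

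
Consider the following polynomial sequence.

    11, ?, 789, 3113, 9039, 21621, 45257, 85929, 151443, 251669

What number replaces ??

Using the last 8 terms:
D1: 2324  5926  12582  23636  40672  65514  100226
D2: 3602  6656  11054  17036  24842  34712
D3: 3054  4398  5982  7806  9870
D4: 1344  1584  1824  2064
D5: 240  240  240
Constant fifth difference = 240.
Extend backward: 1344 − 240 = 1104;  3054 − 1104 = 1950;  3602 − 1950 = 1652;  2324 − 1652 = 672;  789 − 672 = 117

117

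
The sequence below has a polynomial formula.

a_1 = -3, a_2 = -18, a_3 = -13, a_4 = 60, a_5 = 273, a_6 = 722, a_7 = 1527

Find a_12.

16772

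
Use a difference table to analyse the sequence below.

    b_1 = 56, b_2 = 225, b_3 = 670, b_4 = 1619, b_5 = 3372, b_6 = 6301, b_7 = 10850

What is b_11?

56646

First differences: 169  445  949  1753  2929  4549
Second differences: 276  504  804  1176  1620
Third differences: 228  300  372  444
Fourth differences: 72  72  72
The fourth differences are constant (72).
444 + 72 = 516;  1620 + 516 = 2136;  4549 + 2136 = 6685;  10850 + 6685 = 17535
516 + 72 = 588;  2136 + 588 = 2724;  6685 + 2724 = 9409;  17535 + 9409 = 26944
588 + 72 = 660;  2724 + 660 = 3384;  9409 + 3384 = 12793;  26944 + 12793 = 39737
660 + 72 = 732;  3384 + 732 = 4116;  12793 + 4116 = 16909;  39737 + 16909 = 56646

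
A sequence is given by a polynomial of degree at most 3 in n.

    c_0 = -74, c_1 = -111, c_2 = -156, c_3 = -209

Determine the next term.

-270

First differences: -37, -45, -53
Second differences: -8, -8
Second differences constant at -8.
-53 − 8 = -61;  -209 − 61 = -270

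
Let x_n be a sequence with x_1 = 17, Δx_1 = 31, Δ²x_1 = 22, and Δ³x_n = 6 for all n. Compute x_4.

182

Build the table forward from the leading diagonal:
D3: 6, 6, 6, 6
D2: 22, 28, 34, 40
D1: 31, 53, 81, 115
x: 17, 48, 101, 182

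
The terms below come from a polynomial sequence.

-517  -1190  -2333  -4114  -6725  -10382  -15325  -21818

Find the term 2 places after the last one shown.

Δ: -673, -1143, -1781, -2611, -3657, -4943, -6493
Δ²: -470, -638, -830, -1046, -1286, -1550
Δ³: -168, -192, -216, -240, -264
Δ⁴: -24, -24, -24, -24
Fourth differences constant at -24.
-264 − 24 = -288;  -1550 − 288 = -1838;  -6493 − 1838 = -8331;  -21818 − 8331 = -30149
-288 − 24 = -312;  -1838 − 312 = -2150;  -8331 − 2150 = -10481;  -30149 − 10481 = -40630

-40630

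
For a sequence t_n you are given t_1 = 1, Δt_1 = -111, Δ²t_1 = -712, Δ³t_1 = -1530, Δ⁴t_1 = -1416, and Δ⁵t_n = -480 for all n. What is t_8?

-128918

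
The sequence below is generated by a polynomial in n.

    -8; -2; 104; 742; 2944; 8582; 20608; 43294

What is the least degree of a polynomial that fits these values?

5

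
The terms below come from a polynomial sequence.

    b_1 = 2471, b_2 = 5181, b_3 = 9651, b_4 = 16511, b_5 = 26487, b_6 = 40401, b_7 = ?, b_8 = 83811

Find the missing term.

Using the first 6 terms:
Δ: 2710, 4470, 6860, 9976, 13914
Δ²: 1760, 2390, 3116, 3938
Δ³: 630, 726, 822
Δ⁴: 96, 96
Constant fourth difference = 96.
Extend forward: 822 + 96 = 918;  3938 + 918 = 4856;  13914 + 4856 = 18770;  40401 + 18770 = 59171

59171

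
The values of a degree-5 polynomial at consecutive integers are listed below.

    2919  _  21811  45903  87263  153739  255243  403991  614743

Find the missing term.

8963

Using the last 7 terms:
24092  41360  66476  101504  148748  210752
17268  25116  35028  47244  62004
7848  9912  12216  14760
2064  2304  2544
240  240
Constant fifth difference = 240.
Extend backward: 2064 − 240 = 1824;  7848 − 1824 = 6024;  17268 − 6024 = 11244;  24092 − 11244 = 12848;  21811 − 12848 = 8963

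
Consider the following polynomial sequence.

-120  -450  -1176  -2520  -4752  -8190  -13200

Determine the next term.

D1: -330 , -726 , -1344 , -2232 , -3438 , -5010
D2: -396 , -618 , -888 , -1206 , -1572
D3: -222 , -270 , -318 , -366
D4: -48 , -48 , -48
Constant fourth difference = -48, so extend:
-366 − 48 = -414;  -1572 − 414 = -1986;  -5010 − 1986 = -6996;  -13200 − 6996 = -20196

-20196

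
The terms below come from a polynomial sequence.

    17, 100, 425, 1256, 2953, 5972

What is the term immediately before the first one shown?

8

D1: 83, 325, 831, 1697, 3019
D2: 242, 506, 866, 1322
D3: 264, 360, 456
D4: 96, 96
The fourth differences are constant at 96.
Work back: 264 − 96 = 168;  242 − 168 = 74;  83 − 74 = 9;  17 − 9 = 8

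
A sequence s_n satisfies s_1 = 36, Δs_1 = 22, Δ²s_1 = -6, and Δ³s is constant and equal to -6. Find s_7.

Build the table forward from the leading diagonal:
Δ³: -6  -6  -6  -6  -6  -6  -6
Δ²: -6  -12  -18  -24  -30  -36  -42
Δ: 22  16  4  -14  -38  -68  -104
s: 36  58  74  78  64  26  -42

-42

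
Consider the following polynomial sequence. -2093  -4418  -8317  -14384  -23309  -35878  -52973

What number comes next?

First differences: -2325, -3899, -6067, -8925, -12569, -17095
Second differences: -1574, -2168, -2858, -3644, -4526
Third differences: -594, -690, -786, -882
Fourth differences: -96, -96, -96
Constant fourth difference = -96, so extend:
-882 − 96 = -978;  -4526 − 978 = -5504;  -17095 − 5504 = -22599;  -52973 − 22599 = -75572

-75572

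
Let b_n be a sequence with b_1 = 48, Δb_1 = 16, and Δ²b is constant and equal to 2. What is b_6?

148

Build the table forward from the leading diagonal:
Δ²: 2  2  2  2  2  2
Δ: 16  18  20  22  24  26
b: 48  64  82  102  124  148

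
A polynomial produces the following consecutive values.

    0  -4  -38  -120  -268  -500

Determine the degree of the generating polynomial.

First differences: -4, -34, -82, -148, -232
Second differences: -30, -48, -66, -84
Third differences: -18, -18, -18
The third differences are constant, so the polynomial has degree 3.

3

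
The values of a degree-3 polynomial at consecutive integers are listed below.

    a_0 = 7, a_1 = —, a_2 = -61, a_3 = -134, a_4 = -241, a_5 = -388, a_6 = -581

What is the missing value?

-16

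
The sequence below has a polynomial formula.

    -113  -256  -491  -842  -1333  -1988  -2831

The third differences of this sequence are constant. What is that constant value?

-24

Δ: -143, -235, -351, -491, -655, -843
Δ²: -92, -116, -140, -164, -188
Δ³: -24, -24, -24, -24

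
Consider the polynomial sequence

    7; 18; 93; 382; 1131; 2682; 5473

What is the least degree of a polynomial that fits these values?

D1: 11, 75, 289, 749, 1551, 2791
D2: 64, 214, 460, 802, 1240
D3: 150, 246, 342, 438
D4: 96, 96, 96
The fourth differences are constant, so the polynomial has degree 4.

4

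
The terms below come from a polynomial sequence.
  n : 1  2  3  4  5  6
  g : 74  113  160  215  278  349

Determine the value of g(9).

610

39, 47, 55, 63, 71
8, 8, 8, 8
Constant second difference = 8, so extend:
71 + 8 = 79;  349 + 79 = 428
79 + 8 = 87;  428 + 87 = 515
87 + 8 = 95;  515 + 95 = 610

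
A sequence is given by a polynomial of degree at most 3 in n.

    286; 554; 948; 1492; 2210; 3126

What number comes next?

4264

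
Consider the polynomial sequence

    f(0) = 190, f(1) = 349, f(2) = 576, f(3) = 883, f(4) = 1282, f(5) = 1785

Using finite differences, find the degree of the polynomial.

3

D1: 159, 227, 307, 399, 503
D2: 68, 80, 92, 104
D3: 12, 12, 12
The third differences are constant, so the polynomial has degree 3.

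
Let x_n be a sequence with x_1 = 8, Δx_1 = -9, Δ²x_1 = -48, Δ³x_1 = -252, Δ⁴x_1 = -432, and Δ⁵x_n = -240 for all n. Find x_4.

-415

Build the table forward from the leading diagonal:
D5: -240, -240, -240, -240
D4: -432, -672, -912, -1152
D3: -252, -684, -1356, -2268
D2: -48, -300, -984, -2340
D1: -9, -57, -357, -1341
x: 8, -1, -58, -415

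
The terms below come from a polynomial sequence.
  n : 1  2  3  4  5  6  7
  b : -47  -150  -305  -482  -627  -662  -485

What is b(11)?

5223

Δ: -103  -155  -177  -145  -35  177
Δ²: -52  -22  32  110  212
Δ³: 30  54  78  102
Δ⁴: 24  24  24
The fourth differences are constant (24).
102 + 24 = 126;  212 + 126 = 338;  177 + 338 = 515;  -485 + 515 = 30
126 + 24 = 150;  338 + 150 = 488;  515 + 488 = 1003;  30 + 1003 = 1033
150 + 24 = 174;  488 + 174 = 662;  1003 + 662 = 1665;  1033 + 1665 = 2698
174 + 24 = 198;  662 + 198 = 860;  1665 + 860 = 2525;  2698 + 2525 = 5223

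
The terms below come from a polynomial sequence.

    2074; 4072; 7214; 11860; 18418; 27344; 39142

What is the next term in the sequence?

54364

D1: 1998, 3142, 4646, 6558, 8926, 11798
D2: 1144, 1504, 1912, 2368, 2872
D3: 360, 408, 456, 504
D4: 48, 48, 48
The fourth differences are constant (48).
504 + 48 = 552;  2872 + 552 = 3424;  11798 + 3424 = 15222;  39142 + 15222 = 54364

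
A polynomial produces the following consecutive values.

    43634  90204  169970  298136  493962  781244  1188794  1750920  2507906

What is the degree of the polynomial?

D1: 46570, 79766, 128166, 195826, 287282, 407550, 562126, 756986
D2: 33196, 48400, 67660, 91456, 120268, 154576, 194860
D3: 15204, 19260, 23796, 28812, 34308, 40284
D4: 4056, 4536, 5016, 5496, 5976
D5: 480, 480, 480, 480
The fifth differences are constant, so the polynomial has degree 5.

5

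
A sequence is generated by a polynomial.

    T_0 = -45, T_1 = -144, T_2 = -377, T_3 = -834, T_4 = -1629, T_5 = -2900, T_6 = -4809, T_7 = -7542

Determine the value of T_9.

-99, -233, -457, -795, -1271, -1909, -2733
-134, -224, -338, -476, -638, -824
-90, -114, -138, -162, -186
-24, -24, -24, -24
The fourth differences are constant (-24).
-186 − 24 = -210;  -824 − 210 = -1034;  -2733 − 1034 = -3767;  -7542 − 3767 = -11309
-210 − 24 = -234;  -1034 − 234 = -1268;  -3767 − 1268 = -5035;  -11309 − 5035 = -16344

-16344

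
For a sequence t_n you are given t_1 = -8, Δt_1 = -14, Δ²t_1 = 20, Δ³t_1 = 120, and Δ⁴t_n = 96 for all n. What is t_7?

4048

Build the table forward from the leading diagonal:
Δ⁴: 96, 96, 96, 96, 96, 96, 96
Δ³: 120, 216, 312, 408, 504, 600, 696
Δ²: 20, 140, 356, 668, 1076, 1580, 2180
Δ: -14, 6, 146, 502, 1170, 2246, 3826
t: -8, -22, -16, 130, 632, 1802, 4048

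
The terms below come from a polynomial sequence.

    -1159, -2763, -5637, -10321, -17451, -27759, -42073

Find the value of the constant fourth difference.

Δ: -1604, -2874, -4684, -7130, -10308, -14314
Δ²: -1270, -1810, -2446, -3178, -4006
Δ³: -540, -636, -732, -828
Δ⁴: -96, -96, -96

-96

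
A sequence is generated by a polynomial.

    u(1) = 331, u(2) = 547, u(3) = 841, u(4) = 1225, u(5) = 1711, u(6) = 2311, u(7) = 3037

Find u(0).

181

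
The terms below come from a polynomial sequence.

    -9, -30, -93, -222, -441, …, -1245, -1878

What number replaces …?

Using the first 5 terms:
Δ: -21  -63  -129  -219
Δ²: -42  -66  -90
Δ³: -24  -24
Constant third difference = -24.
Extend forward: -90 − 24 = -114;  -219 − 114 = -333;  -441 − 333 = -774

-774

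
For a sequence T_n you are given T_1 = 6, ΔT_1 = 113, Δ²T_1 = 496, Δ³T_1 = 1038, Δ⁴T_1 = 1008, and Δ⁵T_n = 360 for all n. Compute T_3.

728

Build the table forward from the leading diagonal:
Δ⁵: 360  360  360
Δ⁴: 1008  1368  1728
Δ³: 1038  2046  3414
Δ²: 496  1534  3580
Δ: 113  609  2143
T: 6  119  728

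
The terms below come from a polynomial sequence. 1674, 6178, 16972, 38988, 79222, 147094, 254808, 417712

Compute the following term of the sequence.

654658

First differences: 4504, 10794, 22016, 40234, 67872, 107714, 162904
Second differences: 6290, 11222, 18218, 27638, 39842, 55190
Third differences: 4932, 6996, 9420, 12204, 15348
Fourth differences: 2064, 2424, 2784, 3144
Fifth differences: 360, 360, 360
The fifth differences are constant (360).
3144 + 360 = 3504;  15348 + 3504 = 18852;  55190 + 18852 = 74042;  162904 + 74042 = 236946;  417712 + 236946 = 654658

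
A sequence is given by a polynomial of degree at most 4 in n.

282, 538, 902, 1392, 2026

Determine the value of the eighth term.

First differences: 256, 364, 490, 634
Second differences: 108, 126, 144
Third differences: 18, 18
Third differences constant at 18.
144 + 18 = 162;  634 + 162 = 796;  2026 + 796 = 2822
162 + 18 = 180;  796 + 180 = 976;  2822 + 976 = 3798
180 + 18 = 198;  976 + 198 = 1174;  3798 + 1174 = 4972

4972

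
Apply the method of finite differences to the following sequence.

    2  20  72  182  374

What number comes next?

Δ: 18  52  110  192
Δ²: 34  58  82
Δ³: 24  24
The third differences are constant (24).
82 + 24 = 106;  192 + 106 = 298;  374 + 298 = 672

672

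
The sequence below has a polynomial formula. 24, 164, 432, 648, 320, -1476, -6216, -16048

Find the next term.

-33912

Δ: 140, 268, 216, -328, -1796, -4740, -9832
Δ²: 128, -52, -544, -1468, -2944, -5092
Δ³: -180, -492, -924, -1476, -2148
Δ⁴: -312, -432, -552, -672
Δ⁵: -120, -120, -120
Fifth differences constant at -120.
-672 − 120 = -792;  -2148 − 792 = -2940;  -5092 − 2940 = -8032;  -9832 − 8032 = -17864;  -16048 − 17864 = -33912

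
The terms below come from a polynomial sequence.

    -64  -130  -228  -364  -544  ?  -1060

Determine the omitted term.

-774

Using the first 5 terms:
D1: -66  -98  -136  -180
D2: -32  -38  -44
D3: -6  -6
Constant third difference = -6.
Extend forward: -44 − 6 = -50;  -180 − 50 = -230;  -544 − 230 = -774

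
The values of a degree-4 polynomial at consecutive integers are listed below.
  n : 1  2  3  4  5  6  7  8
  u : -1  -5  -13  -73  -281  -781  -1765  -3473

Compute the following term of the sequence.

-6193

D1: -4, -8, -60, -208, -500, -984, -1708
D2: -4, -52, -148, -292, -484, -724
D3: -48, -96, -144, -192, -240
D4: -48, -48, -48, -48
The fourth differences are constant (-48).
-240 − 48 = -288;  -724 − 288 = -1012;  -1708 − 1012 = -2720;  -3473 − 2720 = -6193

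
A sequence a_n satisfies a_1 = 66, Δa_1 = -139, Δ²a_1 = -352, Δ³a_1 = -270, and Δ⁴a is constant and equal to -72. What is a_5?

Build the table forward from the leading diagonal:
Δ⁴: -72  -72  -72  -72  -72
Δ³: -270  -342  -414  -486  -558
Δ²: -352  -622  -964  -1378  -1864
Δ: -139  -491  -1113  -2077  -3455
a: 66  -73  -564  -1677  -3754

-3754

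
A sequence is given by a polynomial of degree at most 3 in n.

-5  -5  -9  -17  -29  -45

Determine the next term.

-65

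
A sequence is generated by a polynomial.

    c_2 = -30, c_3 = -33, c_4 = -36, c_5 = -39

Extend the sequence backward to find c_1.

-27

Δ: -3, -3, -3
The first differences are constant at -3.
Work back: -30 + 3 = -27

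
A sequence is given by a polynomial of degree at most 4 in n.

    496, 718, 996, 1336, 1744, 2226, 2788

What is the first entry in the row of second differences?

56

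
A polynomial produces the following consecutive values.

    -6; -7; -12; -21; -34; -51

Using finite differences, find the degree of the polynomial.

2

Δ: -1, -5, -9, -13, -17
Δ²: -4, -4, -4, -4
The second differences are constant, so the polynomial has degree 2.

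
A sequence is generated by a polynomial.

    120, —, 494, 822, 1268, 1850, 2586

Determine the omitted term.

Using the last 5 terms:
First differences: 328, 446, 582, 736
Second differences: 118, 136, 154
Third differences: 18, 18
Constant third difference = 18.
Extend backward: 118 − 18 = 100;  328 − 100 = 228;  494 − 228 = 266

266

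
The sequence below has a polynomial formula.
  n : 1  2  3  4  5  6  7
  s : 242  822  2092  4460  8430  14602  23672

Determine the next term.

36432

Δ: 580, 1270, 2368, 3970, 6172, 9070
Δ²: 690, 1098, 1602, 2202, 2898
Δ³: 408, 504, 600, 696
Δ⁴: 96, 96, 96
The fourth differences are constant (96).
696 + 96 = 792;  2898 + 792 = 3690;  9070 + 3690 = 12760;  23672 + 12760 = 36432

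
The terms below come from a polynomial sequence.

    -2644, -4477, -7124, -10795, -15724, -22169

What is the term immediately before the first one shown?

First differences: -1833, -2647, -3671, -4929, -6445
Second differences: -814, -1024, -1258, -1516
Third differences: -210, -234, -258
Fourth differences: -24, -24
The fourth differences are constant at -24.
Work back: -210 + 24 = -186;  -814 + 186 = -628;  -1833 + 628 = -1205;  -2644 + 1205 = -1439

-1439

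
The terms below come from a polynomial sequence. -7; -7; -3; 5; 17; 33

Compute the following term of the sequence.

53

First differences: 0, 4, 8, 12, 16
Second differences: 4, 4, 4, 4
Second differences constant at 4.
16 + 4 = 20;  33 + 20 = 53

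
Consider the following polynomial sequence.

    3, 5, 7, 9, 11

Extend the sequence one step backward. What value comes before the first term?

1

D1: 2, 2, 2, 2
The first differences are constant at 2.
Work back: 3 − 2 = 1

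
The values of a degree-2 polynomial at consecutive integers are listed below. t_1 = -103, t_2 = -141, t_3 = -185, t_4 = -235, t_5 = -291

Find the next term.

-353

Δ: -38, -44, -50, -56
Δ²: -6, -6, -6
The second differences are constant (-6).
-56 − 6 = -62;  -291 − 62 = -353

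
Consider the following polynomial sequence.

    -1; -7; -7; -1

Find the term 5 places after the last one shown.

-6  0  6
6  6
Constant second difference = 6, so extend:
6 + 6 = 12;  -1 + 12 = 11
12 + 6 = 18;  11 + 18 = 29
18 + 6 = 24;  29 + 24 = 53
24 + 6 = 30;  53 + 30 = 83
30 + 6 = 36;  83 + 36 = 119

119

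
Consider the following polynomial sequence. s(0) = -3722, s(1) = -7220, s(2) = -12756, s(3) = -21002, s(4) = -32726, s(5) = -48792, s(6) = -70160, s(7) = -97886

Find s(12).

D1: -3498, -5536, -8246, -11724, -16066, -21368, -27726
D2: -2038, -2710, -3478, -4342, -5302, -6358
D3: -672, -768, -864, -960, -1056
D4: -96, -96, -96, -96
Constant fourth difference = -96, so extend:
-1056 − 96 = -1152;  -6358 − 1152 = -7510;  -27726 − 7510 = -35236;  -97886 − 35236 = -133122
-1152 − 96 = -1248;  -7510 − 1248 = -8758;  -35236 − 8758 = -43994;  -133122 − 43994 = -177116
-1248 − 96 = -1344;  -8758 − 1344 = -10102;  -43994 − 10102 = -54096;  -177116 − 54096 = -231212
-1344 − 96 = -1440;  -10102 − 1440 = -11542;  -54096 − 11542 = -65638;  -231212 − 65638 = -296850
-1440 − 96 = -1536;  -11542 − 1536 = -13078;  -65638 − 13078 = -78716;  -296850 − 78716 = -375566

-375566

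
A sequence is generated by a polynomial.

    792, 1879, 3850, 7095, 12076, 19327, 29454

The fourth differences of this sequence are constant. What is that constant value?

72

D1: 1087, 1971, 3245, 4981, 7251, 10127
D2: 884, 1274, 1736, 2270, 2876
D3: 390, 462, 534, 606
D4: 72, 72, 72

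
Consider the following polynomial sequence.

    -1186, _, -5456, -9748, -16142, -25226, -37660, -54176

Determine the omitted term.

Using the last 6 terms:
D1: -4292, -6394, -9084, -12434, -16516
D2: -2102, -2690, -3350, -4082
D3: -588, -660, -732
D4: -72, -72
Constant fourth difference = -72.
Extend backward: -588 + 72 = -516;  -2102 + 516 = -1586;  -4292 + 1586 = -2706;  -5456 + 2706 = -2750

-2750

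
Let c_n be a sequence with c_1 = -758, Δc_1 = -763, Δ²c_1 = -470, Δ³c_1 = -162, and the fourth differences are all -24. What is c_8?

Build the table forward from the leading diagonal:
Fourth differences: -24  -24  -24  -24  -24  -24  -24  -24
Third differences: -162  -186  -210  -234  -258  -282  -306  -330
Second differences: -470  -632  -818  -1028  -1262  -1520  -1802  -2108
First differences: -763  -1233  -1865  -2683  -3711  -4973  -6493  -8295
c: -758  -1521  -2754  -4619  -7302  -11013  -15986  -22479

-22479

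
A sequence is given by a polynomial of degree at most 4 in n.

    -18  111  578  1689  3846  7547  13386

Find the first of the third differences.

First differences: 129, 467, 1111, 2157, 3701, 5839
Second differences: 338, 644, 1046, 1544, 2138
Third differences: 306, 402, 498, 594
Fourth differences: 96, 96, 96

306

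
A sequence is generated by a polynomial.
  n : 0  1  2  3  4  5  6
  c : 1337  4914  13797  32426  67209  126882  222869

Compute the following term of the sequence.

369642

3577, 8883, 18629, 34783, 59673, 95987
5306, 9746, 16154, 24890, 36314
4440, 6408, 8736, 11424
1968, 2328, 2688
360, 360
Fifth differences constant at 360.
2688 + 360 = 3048;  11424 + 3048 = 14472;  36314 + 14472 = 50786;  95987 + 50786 = 146773;  222869 + 146773 = 369642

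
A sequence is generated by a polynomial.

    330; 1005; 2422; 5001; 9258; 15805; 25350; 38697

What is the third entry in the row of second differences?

1678

Δ: 675, 1417, 2579, 4257, 6547, 9545, 13347
Δ²: 742, 1162, 1678, 2290, 2998, 3802
Δ³: 420, 516, 612, 708, 804
Δ⁴: 96, 96, 96, 96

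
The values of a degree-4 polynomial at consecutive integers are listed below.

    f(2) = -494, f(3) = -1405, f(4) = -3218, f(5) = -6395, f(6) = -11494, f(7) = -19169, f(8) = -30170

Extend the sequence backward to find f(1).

-119

Δ: -911  -1813  -3177  -5099  -7675  -11001
Δ²: -902  -1364  -1922  -2576  -3326
Δ³: -462  -558  -654  -750
Δ⁴: -96  -96  -96
The fourth differences are constant at -96.
Work back: -462 + 96 = -366;  -902 + 366 = -536;  -911 + 536 = -375;  -494 + 375 = -119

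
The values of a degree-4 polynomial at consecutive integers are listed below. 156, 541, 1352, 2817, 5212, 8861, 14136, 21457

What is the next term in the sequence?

First differences: 385, 811, 1465, 2395, 3649, 5275, 7321
Second differences: 426, 654, 930, 1254, 1626, 2046
Third differences: 228, 276, 324, 372, 420
Fourth differences: 48, 48, 48, 48
Constant fourth difference = 48, so extend:
420 + 48 = 468;  2046 + 468 = 2514;  7321 + 2514 = 9835;  21457 + 9835 = 31292

31292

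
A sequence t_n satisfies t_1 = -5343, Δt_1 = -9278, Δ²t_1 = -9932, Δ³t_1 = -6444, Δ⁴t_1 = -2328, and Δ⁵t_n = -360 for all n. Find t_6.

-227493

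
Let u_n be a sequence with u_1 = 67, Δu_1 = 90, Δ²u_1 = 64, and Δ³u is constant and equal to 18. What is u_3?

311

Build the table forward from the leading diagonal:
Third differences: 18  18  18
Second differences: 64  82  100
First differences: 90  154  236
u: 67  157  311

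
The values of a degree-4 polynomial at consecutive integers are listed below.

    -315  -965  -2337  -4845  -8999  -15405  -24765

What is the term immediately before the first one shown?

First differences: -650  -1372  -2508  -4154  -6406  -9360
Second differences: -722  -1136  -1646  -2252  -2954
Third differences: -414  -510  -606  -702
Fourth differences: -96  -96  -96
The fourth differences are constant at -96.
Work back: -414 + 96 = -318;  -722 + 318 = -404;  -650 + 404 = -246;  -315 + 246 = -69

-69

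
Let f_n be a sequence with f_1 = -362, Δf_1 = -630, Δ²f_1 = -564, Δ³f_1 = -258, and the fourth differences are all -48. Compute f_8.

-27326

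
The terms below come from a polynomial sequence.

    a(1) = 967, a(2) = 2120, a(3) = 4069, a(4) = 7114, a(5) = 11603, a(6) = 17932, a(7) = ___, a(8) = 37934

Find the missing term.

Using the first 6 terms:
1153, 1949, 3045, 4489, 6329
796, 1096, 1444, 1840
300, 348, 396
48, 48
Constant fourth difference = 48.
Extend forward: 396 + 48 = 444;  1840 + 444 = 2284;  6329 + 2284 = 8613;  17932 + 8613 = 26545

26545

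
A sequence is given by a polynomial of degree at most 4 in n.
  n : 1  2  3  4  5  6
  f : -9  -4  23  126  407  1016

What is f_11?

17591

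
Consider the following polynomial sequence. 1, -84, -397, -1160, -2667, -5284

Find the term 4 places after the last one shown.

-85 , -313 , -763 , -1507 , -2617
-228 , -450 , -744 , -1110
-222 , -294 , -366
-72 , -72
The fourth differences are constant (-72).
-366 − 72 = -438;  -1110 − 438 = -1548;  -2617 − 1548 = -4165;  -5284 − 4165 = -9449
-438 − 72 = -510;  -1548 − 510 = -2058;  -4165 − 2058 = -6223;  -9449 − 6223 = -15672
-510 − 72 = -582;  -2058 − 582 = -2640;  -6223 − 2640 = -8863;  -15672 − 8863 = -24535
-582 − 72 = -654;  -2640 − 654 = -3294;  -8863 − 3294 = -12157;  -24535 − 12157 = -36692

-36692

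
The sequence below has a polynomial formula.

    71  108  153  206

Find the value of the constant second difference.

8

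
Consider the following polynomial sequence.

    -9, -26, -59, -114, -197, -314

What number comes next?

-471

First differences: -17, -33, -55, -83, -117
Second differences: -16, -22, -28, -34
Third differences: -6, -6, -6
The third differences are constant (-6).
-34 − 6 = -40;  -117 − 40 = -157;  -314 − 157 = -471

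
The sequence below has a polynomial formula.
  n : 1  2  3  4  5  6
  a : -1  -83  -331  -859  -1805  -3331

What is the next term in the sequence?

D1: -82 , -248 , -528 , -946 , -1526
D2: -166 , -280 , -418 , -580
D3: -114 , -138 , -162
D4: -24 , -24
Constant fourth difference = -24, so extend:
-162 − 24 = -186;  -580 − 186 = -766;  -1526 − 766 = -2292;  -3331 − 2292 = -5623

-5623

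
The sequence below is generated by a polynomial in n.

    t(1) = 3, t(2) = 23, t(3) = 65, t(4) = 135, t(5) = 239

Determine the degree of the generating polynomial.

3

First differences: 20, 42, 70, 104
Second differences: 22, 28, 34
Third differences: 6, 6
The third differences are constant, so the polynomial has degree 3.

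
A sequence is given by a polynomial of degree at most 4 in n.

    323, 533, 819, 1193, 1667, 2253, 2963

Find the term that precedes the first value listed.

D1: 210  286  374  474  586  710
D2: 76  88  100  112  124
D3: 12  12  12  12
The third differences are constant at 12.
Work back: 76 − 12 = 64;  210 − 64 = 146;  323 − 146 = 177

177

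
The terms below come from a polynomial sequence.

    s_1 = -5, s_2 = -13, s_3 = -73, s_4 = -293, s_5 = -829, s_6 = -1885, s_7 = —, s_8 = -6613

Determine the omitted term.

-3713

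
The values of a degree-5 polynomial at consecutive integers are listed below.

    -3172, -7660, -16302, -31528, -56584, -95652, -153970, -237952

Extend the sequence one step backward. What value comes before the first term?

-1104

Δ: -4488, -8642, -15226, -25056, -39068, -58318, -83982
Δ²: -4154, -6584, -9830, -14012, -19250, -25664
Δ³: -2430, -3246, -4182, -5238, -6414
Δ⁴: -816, -936, -1056, -1176
Δ⁵: -120, -120, -120
The fifth differences are constant at -120.
Work back: -816 + 120 = -696;  -2430 + 696 = -1734;  -4154 + 1734 = -2420;  -4488 + 2420 = -2068;  -3172 + 2068 = -1104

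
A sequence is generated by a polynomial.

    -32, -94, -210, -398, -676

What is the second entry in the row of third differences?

D1: -62, -116, -188, -278
D2: -54, -72, -90
D3: -18, -18

-18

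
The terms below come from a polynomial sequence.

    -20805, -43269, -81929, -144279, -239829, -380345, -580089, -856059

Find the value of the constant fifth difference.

D1: -22464, -38660, -62350, -95550, -140516, -199744, -275970
D2: -16196, -23690, -33200, -44966, -59228, -76226
D3: -7494, -9510, -11766, -14262, -16998
D4: -2016, -2256, -2496, -2736
D5: -240, -240, -240

-240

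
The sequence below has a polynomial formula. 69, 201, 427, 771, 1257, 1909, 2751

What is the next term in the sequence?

3807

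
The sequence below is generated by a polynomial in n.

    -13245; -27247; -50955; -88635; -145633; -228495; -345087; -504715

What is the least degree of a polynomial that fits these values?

First differences: -14002, -23708, -37680, -56998, -82862, -116592, -159628
Second differences: -9706, -13972, -19318, -25864, -33730, -43036
Third differences: -4266, -5346, -6546, -7866, -9306
Fourth differences: -1080, -1200, -1320, -1440
Fifth differences: -120, -120, -120
The fifth differences are constant, so the polynomial has degree 5.

5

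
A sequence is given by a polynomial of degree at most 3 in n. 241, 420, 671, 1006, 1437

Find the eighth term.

3426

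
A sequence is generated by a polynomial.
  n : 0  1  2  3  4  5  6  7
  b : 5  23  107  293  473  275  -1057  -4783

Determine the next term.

-12787

D1: 18, 84, 186, 180, -198, -1332, -3726
D2: 66, 102, -6, -378, -1134, -2394
D3: 36, -108, -372, -756, -1260
D4: -144, -264, -384, -504
D5: -120, -120, -120
Constant fifth difference = -120, so extend:
-504 − 120 = -624;  -1260 − 624 = -1884;  -2394 − 1884 = -4278;  -3726 − 4278 = -8004;  -4783 − 8004 = -12787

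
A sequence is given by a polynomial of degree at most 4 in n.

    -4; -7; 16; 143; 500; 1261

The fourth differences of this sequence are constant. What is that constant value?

48

D1: -3, 23, 127, 357, 761
D2: 26, 104, 230, 404
D3: 78, 126, 174
D4: 48, 48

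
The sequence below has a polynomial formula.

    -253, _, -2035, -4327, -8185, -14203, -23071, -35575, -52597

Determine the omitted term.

-811

Using the last 7 terms:
D1: -2292  -3858  -6018  -8868  -12504  -17022
D2: -1566  -2160  -2850  -3636  -4518
D3: -594  -690  -786  -882
D4: -96  -96  -96
Constant fourth difference = -96.
Extend backward: -594 + 96 = -498;  -1566 + 498 = -1068;  -2292 + 1068 = -1224;  -2035 + 1224 = -811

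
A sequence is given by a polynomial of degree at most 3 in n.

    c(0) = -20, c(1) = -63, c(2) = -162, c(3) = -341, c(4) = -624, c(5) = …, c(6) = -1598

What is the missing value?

-1035

Using the first 5 terms:
D1: -43  -99  -179  -283
D2: -56  -80  -104
D3: -24  -24
Constant third difference = -24.
Extend forward: -104 − 24 = -128;  -283 − 128 = -411;  -624 − 411 = -1035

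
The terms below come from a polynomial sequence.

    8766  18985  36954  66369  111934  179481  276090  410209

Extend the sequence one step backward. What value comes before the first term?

3489

Δ: 10219, 17969, 29415, 45565, 67547, 96609, 134119
Δ²: 7750, 11446, 16150, 21982, 29062, 37510
Δ³: 3696, 4704, 5832, 7080, 8448
Δ⁴: 1008, 1128, 1248, 1368
Δ⁵: 120, 120, 120
The fifth differences are constant at 120.
Work back: 1008 − 120 = 888;  3696 − 888 = 2808;  7750 − 2808 = 4942;  10219 − 4942 = 5277;  8766 − 5277 = 3489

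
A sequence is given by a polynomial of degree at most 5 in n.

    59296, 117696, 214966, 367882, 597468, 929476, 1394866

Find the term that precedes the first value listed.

26758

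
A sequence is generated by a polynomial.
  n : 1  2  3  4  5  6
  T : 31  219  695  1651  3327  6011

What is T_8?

15795

Δ: 188, 476, 956, 1676, 2684
Δ²: 288, 480, 720, 1008
Δ³: 192, 240, 288
Δ⁴: 48, 48
Constant fourth difference = 48, so extend:
288 + 48 = 336;  1008 + 336 = 1344;  2684 + 1344 = 4028;  6011 + 4028 = 10039
336 + 48 = 384;  1344 + 384 = 1728;  4028 + 1728 = 5756;  10039 + 5756 = 15795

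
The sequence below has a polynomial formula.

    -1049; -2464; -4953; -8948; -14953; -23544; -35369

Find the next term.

D1: -1415, -2489, -3995, -6005, -8591, -11825
D2: -1074, -1506, -2010, -2586, -3234
D3: -432, -504, -576, -648
D4: -72, -72, -72
The fourth differences are constant (-72).
-648 − 72 = -720;  -3234 − 720 = -3954;  -11825 − 3954 = -15779;  -35369 − 15779 = -51148

-51148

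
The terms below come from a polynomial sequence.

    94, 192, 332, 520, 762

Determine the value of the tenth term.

D1: 98, 140, 188, 242
D2: 42, 48, 54
D3: 6, 6
The third differences are constant (6).
54 + 6 = 60;  242 + 60 = 302;  762 + 302 = 1064
60 + 6 = 66;  302 + 66 = 368;  1064 + 368 = 1432
66 + 6 = 72;  368 + 72 = 440;  1432 + 440 = 1872
72 + 6 = 78;  440 + 78 = 518;  1872 + 518 = 2390
78 + 6 = 84;  518 + 84 = 602;  2390 + 602 = 2992

2992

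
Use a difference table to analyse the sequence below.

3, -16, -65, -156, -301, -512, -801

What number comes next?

-1180

First differences: -19, -49, -91, -145, -211, -289
Second differences: -30, -42, -54, -66, -78
Third differences: -12, -12, -12, -12
Constant third difference = -12, so extend:
-78 − 12 = -90;  -289 − 90 = -379;  -801 − 379 = -1180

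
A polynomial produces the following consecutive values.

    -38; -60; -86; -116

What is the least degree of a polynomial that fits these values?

2

Δ: -22, -26, -30
Δ²: -4, -4
The second differences are constant, so the polynomial has degree 2.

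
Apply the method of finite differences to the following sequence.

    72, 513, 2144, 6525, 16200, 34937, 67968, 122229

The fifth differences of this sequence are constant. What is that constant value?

240

D1: 441, 1631, 4381, 9675, 18737, 33031, 54261
D2: 1190, 2750, 5294, 9062, 14294, 21230
D3: 1560, 2544, 3768, 5232, 6936
D4: 984, 1224, 1464, 1704
D5: 240, 240, 240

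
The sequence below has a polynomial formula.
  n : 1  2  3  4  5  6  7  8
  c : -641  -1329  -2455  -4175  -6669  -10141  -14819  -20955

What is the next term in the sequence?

First differences: -688  -1126  -1720  -2494  -3472  -4678  -6136
Second differences: -438  -594  -774  -978  -1206  -1458
Third differences: -156  -180  -204  -228  -252
Fourth differences: -24  -24  -24  -24
Fourth differences constant at -24.
-252 − 24 = -276;  -1458 − 276 = -1734;  -6136 − 1734 = -7870;  -20955 − 7870 = -28825

-28825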